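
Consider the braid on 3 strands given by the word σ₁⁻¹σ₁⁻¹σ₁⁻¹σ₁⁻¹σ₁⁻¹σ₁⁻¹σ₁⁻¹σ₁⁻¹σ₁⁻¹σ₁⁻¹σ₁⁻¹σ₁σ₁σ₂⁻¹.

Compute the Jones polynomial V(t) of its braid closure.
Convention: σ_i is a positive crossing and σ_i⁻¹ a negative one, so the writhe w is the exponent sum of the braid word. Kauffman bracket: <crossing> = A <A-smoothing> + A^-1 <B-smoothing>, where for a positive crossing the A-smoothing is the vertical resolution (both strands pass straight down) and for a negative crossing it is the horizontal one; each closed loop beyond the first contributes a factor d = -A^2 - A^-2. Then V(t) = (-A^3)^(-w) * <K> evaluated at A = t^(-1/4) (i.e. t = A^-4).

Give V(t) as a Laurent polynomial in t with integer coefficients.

The presented braid s1^-1 s1^-1 s1^-1 s1^-1 s1^-1 s1^-1 s1^-1 s1^-1 s1^-1 s1^-1 s1^-1 s1 s1 s2^-1 on 3 strands reduces by inverse Markov moves (closure unchanged at each step):
  Destabilize: the word has the form β·s2^-1 where s2^-1 occurs only as the final letter (β ∈ B_2); drop it and the last strand → 2 strands.
  Deconjugate: the word is γ·β·γ⁻¹ with γ = s1^-1 s1^-1 (prefix) and γ⁻¹ = s1 s1 (suffix); strip both.
Reduced to β = s1^-1 s1^-1 s1^-1 s1^-1 s1^-1 s1^-1 s1^-1 s1^-1 s1^-1 on 2 strands, 9 crossings.
Compute on β:
Braid: s1^-1 s1^-1 s1^-1 s1^-1 s1^-1 s1^-1 s1^-1 s1^-1 s1^-1 on 2 strands, 9 crossings.
Writhe w = (#positive) - (#negative) = 0 - 9 = -9.
State-sum expansion of <K>. There are 2^9 = 512 states.
For each crossing: s=0 is the vertical smoothing, s=1 horizontal. Crossing k contributes A^(sign_k * (1 - 2*s_k)); loop factor d = -A^2 - A^-2.
Tabulate the states by total A-exponent and number of loops L (A-exp: L × count):
  A^9: L=9 ×1
  A^7: L=8 ×9
  A^5: L=7 ×36
  A^3: L=6 ×84
  A^1: L=5 ×126
  A^-1: L=4 ×126
  A^-3: L=3 ×84
  A^-5: L=2 ×36
  A^-7: L=1 ×9
  A^-9: L=2 ×1
Each group contributes A^e * Σ count * d^(L-1):
Powers of d = -A^2 - A^-2: d^2 = A^4 + 2 + A^-4; d^3 = -A^6 - 3*A^2 - 3*A^-2 - A^-6; d^4 = A^8 + 4*A^4 + 6 + 4*A^-4 + A^-8; d^5 = -A^10 - 5*A^6 - 10*A^2 - 10*A^-2 - 5*A^-6 - A^-10; d^6 = A^12 + 6*A^8 + 15*A^4 + 20 + 15*A^-4 + 6*A^-8 + A^-12; d^7 = -A^14 - 7*A^10 - 21*A^6 - 35*A^2 - 35*A^-2 - 21*A^-6 - 7*A^-10 - A^-14; d^8 = A^16 + 8*A^12 + 28*A^8 + 56*A^4 + 70 + 56*A^-4 + 28*A^-8 + 8*A^-12 + A^-16.
  A^9 * (d^8) = A^25 + 8*A^21 + 28*A^17 + 56*A^13 + 70*A^9 + 56*A^5 + 28*A + 8*A^-3 + A^-7
  A^7 * (9*d^7) = -9*A^21 - 63*A^17 - 189*A^13 - 315*A^9 - 315*A^5 - 189*A - 63*A^-3 - 9*A^-7
  A^5 * (36*d^6) = 36*A^17 + 216*A^13 + 540*A^9 + 720*A^5 + 540*A + 216*A^-3 + 36*A^-7
  A^3 * (84*d^5) = -84*A^13 - 420*A^9 - 840*A^5 - 840*A - 420*A^-3 - 84*A^-7
  A^1 * (126*d^4) = 126*A^9 + 504*A^5 + 756*A + 504*A^-3 + 126*A^-7
  A^-1 * (126*d^3) = -126*A^5 - 378*A - 378*A^-3 - 126*A^-7
  A^-3 * (84*d^2) = 84*A + 168*A^-3 + 84*A^-7
  A^-5 * (36*d) = -36*A^-3 - 36*A^-7
  A^-7 * (9) = 9*A^-7
  A^-9 * (d) = -A^-7 - A^-11
Summing the groups: <K> = A^25 - A^21 + A^17 - A^13 + A^9 - A^5 + A - A^-3 - A^-11
Normalise by the writhe: (-A^3)^(-w) = (-A^3)^(9) = -A^27, so f(A) = -A^27 * <K> = -A^52 + A^48 - A^44 + A^40 - A^36 + A^32 - A^28 + A^24 + A^16.
Substitute A = t^(-1/4), i.e. A^e → t^(-e/4): V(t) = t^-4 + t^-6 - t^-7 + t^-8 - t^-9 + t^-10 - t^-11 + t^-12 - t^-13

Answer: t^-4 + t^-6 - t^-7 + t^-8 - t^-9 + t^-10 - t^-11 + t^-12 - t^-13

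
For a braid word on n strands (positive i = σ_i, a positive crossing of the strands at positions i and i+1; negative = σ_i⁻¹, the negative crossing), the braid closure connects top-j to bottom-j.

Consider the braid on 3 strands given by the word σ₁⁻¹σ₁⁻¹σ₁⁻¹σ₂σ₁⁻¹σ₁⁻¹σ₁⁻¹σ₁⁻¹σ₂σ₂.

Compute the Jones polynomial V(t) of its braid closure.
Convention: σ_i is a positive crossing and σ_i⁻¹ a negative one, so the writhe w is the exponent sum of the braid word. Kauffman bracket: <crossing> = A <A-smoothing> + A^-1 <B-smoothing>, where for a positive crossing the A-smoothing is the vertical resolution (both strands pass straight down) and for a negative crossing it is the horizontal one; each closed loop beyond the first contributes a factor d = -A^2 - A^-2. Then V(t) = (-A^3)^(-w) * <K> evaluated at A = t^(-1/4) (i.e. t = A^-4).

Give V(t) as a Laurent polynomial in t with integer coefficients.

-t + 2 - 3*t^-1 + 6*t^-2 - 6*t^-3 + 7*t^-4 - 7*t^-5 + 6*t^-6 - 4*t^-7 + 2*t^-8 - t^-9

Derivation:
Braid: s1^-1 s1^-1 s1^-1 s2 s1^-1 s1^-1 s1^-1 s1^-1 s2 s2 on 3 strands, 10 crossings.
Writhe w = (#positive) - (#negative) = 3 - 7 = -4.
State-sum expansion of <K>. There are 2^10 = 1024 states.
For each crossing: s=0 is the vertical smoothing, s=1 horizontal. Crossing k contributes A^(sign_k * (1 - 2*s_k)); loop factor d = -A^2 - A^-2.
Tabulate the states by total A-exponent and number of loops L (A-exp: L × count):
  A^10: L=8 ×1
  A^8: L=7 ×10
  A^6: L=6 ×44, L=8 ×1
  A^4: L=5 ×112, L=7 ×8
  A^2: L=4 ×182, L=6 ×28
  A^0: L=3 ×194, L=5 ×58
  A^-2: L=2 ×130, L=4 ×79, L=6 ×1
  A^-4: L=1 ×45, L=3 ×70, L=5 ×5
  A^-6: L=2 ×36, L=4 ×9
  A^-8: L=3 ×10
  A^-10: L=4 ×1
Each group contributes A^e * Σ count * d^(L-1):
Powers of d = -A^2 - A^-2: d^2 = A^4 + 2 + A^-4; d^3 = -A^6 - 3*A^2 - 3*A^-2 - A^-6; d^4 = A^8 + 4*A^4 + 6 + 4*A^-4 + A^-8; d^5 = -A^10 - 5*A^6 - 10*A^2 - 10*A^-2 - 5*A^-6 - A^-10; d^6 = A^12 + 6*A^8 + 15*A^4 + 20 + 15*A^-4 + 6*A^-8 + A^-12; d^7 = -A^14 - 7*A^10 - 21*A^6 - 35*A^2 - 35*A^-2 - 21*A^-6 - 7*A^-10 - A^-14.
  A^10 * (d^7) = -A^24 - 7*A^20 - 21*A^16 - 35*A^12 - 35*A^8 - 21*A^4 - 7 - A^-4
  A^8 * (10*d^6) = 10*A^20 + 60*A^16 + 150*A^12 + 200*A^8 + 150*A^4 + 60 + 10*A^-4
  A^6 * (44*d^5 + d^7) = -A^20 - 51*A^16 - 241*A^12 - 475*A^8 - 475*A^4 - 241 - 51*A^-4 - A^-8
  A^4 * (112*d^4 + 8*d^6) = 8*A^16 + 160*A^12 + 568*A^8 + 832*A^4 + 568 + 160*A^-4 + 8*A^-8
  A^2 * (182*d^3 + 28*d^5) = -28*A^12 - 322*A^8 - 826*A^4 - 826 - 322*A^-4 - 28*A^-8
  A^0 * (194*d^2 + 58*d^4) = 58*A^8 + 426*A^4 + 736 + 426*A^-4 + 58*A^-8
  A^-2 * (130*d + 79*d^3 + d^5) = -A^8 - 84*A^4 - 377 - 377*A^-4 - 84*A^-8 - A^-12
  A^-4 * (45 + 70*d^2 + 5*d^4) = 5*A^4 + 90 + 215*A^-4 + 90*A^-8 + 5*A^-12
  A^-6 * (36*d + 9*d^3) = -9 - 63*A^-4 - 63*A^-8 - 9*A^-12
  A^-8 * (10*d^2) = 10*A^-4 + 20*A^-8 + 10*A^-12
  A^-10 * (d^3) = -A^-4 - 3*A^-8 - 3*A^-12 - A^-16
Summing the groups: <K> = -A^24 + 2*A^20 - 4*A^16 + 6*A^12 - 7*A^8 + 7*A^4 - 6 + 6*A^-4 - 3*A^-8 + 2*A^-12 - A^-16
Normalise by the writhe: (-A^3)^(-w) = (-A^3)^(4) = A^12, so f(A) = A^12 * <K> = -A^36 + 2*A^32 - 4*A^28 + 6*A^24 - 7*A^20 + 7*A^16 - 6*A^12 + 6*A^8 - 3*A^4 + 2 - A^-4.
Substitute A = t^(-1/4), i.e. A^e → t^(-e/4): V(t) = -t + 2 - 3*t^-1 + 6*t^-2 - 6*t^-3 + 7*t^-4 - 7*t^-5 + 6*t^-6 - 4*t^-7 + 2*t^-8 - t^-9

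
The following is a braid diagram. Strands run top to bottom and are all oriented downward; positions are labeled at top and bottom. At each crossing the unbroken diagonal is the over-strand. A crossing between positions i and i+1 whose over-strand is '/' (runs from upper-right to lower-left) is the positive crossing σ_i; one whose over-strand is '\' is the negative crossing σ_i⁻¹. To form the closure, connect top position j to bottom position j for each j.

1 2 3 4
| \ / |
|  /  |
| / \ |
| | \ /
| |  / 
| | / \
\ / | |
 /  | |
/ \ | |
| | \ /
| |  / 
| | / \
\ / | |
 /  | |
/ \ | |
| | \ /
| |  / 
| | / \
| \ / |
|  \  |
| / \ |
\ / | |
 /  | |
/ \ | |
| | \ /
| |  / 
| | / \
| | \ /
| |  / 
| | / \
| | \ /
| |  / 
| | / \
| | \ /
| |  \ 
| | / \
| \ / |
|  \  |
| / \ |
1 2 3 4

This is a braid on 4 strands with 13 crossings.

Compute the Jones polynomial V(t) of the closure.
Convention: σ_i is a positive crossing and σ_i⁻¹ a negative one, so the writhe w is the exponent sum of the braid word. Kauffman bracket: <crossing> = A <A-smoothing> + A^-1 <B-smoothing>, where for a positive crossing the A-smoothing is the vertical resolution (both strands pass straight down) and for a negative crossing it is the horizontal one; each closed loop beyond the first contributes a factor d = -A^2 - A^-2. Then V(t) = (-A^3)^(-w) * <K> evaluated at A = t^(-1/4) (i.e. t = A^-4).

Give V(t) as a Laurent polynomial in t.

Reading the diagram top to bottom ('/'-over between positions i,i+1 = s_i, '\'-over = s_i^-1): braid word = s2 s3 s1 s3 s1 s3 s2^-1 s1 s3 s3 s3 s3^-1 s2^-1.
The presented braid s2 s3 s1 s3 s1 s3 s2^-1 s1 s3 s3 s3 s3^-1 s2^-1 on 4 strands reduces by inverse Markov moves (closure unchanged at each step):
  Deconjugate: the word is γ·β·γ⁻¹ with γ = s2 s3 (prefix) and γ⁻¹ = s3^-1 s2^-1 (suffix); strip both.
Reduced to β = s1 s3 s1 s3 s2^-1 s1 s3 s3 s3 on 4 strands, 9 crossings.
Compute on β:
Braid: s1 s3 s1 s3 s2^-1 s1 s3 s3 s3 on 4 strands, 9 crossings.
Writhe w = (#positive) - (#negative) = 8 - 1 = 7.
State-sum expansion of <K>. There are 2^9 = 512 states.
Smooth each crossing (0=||, 1=⌣⌢); contribution A^(Σ sign_k(1-2s_k)) * d^(L-1).
Tabulate the states by total A-exponent and number of loops L (A-exp: L × count):
  A^9: L=3 ×1
  A^7: L=2 ×8, L=4 ×1
  A^5: L=1 ×15, L=3 ×21
  A^3: L=2 ×60, L=4 ×24
  A^1: L=3 ×110, L=5 ×16
  A^-1: L=4 ×120, L=6 ×6
  A^-3: L=5 ×83, L=7 ×1
  A^-5: L=6 ×36
  A^-7: L=7 ×9
  A^-9: L=8 ×1
Each group contributes A^e * Σ count * d^(L-1):
Powers of d = -A^2 - A^-2: d^2 = A^4 + 2 + A^-4; d^3 = -A^6 - 3*A^2 - 3*A^-2 - A^-6; d^4 = A^8 + 4*A^4 + 6 + 4*A^-4 + A^-8; d^5 = -A^10 - 5*A^6 - 10*A^2 - 10*A^-2 - 5*A^-6 - A^-10; d^6 = A^12 + 6*A^8 + 15*A^4 + 20 + 15*A^-4 + 6*A^-8 + A^-12; d^7 = -A^14 - 7*A^10 - 21*A^6 - 35*A^2 - 35*A^-2 - 21*A^-6 - 7*A^-10 - A^-14.
  A^9 * (d^2) = A^13 + 2*A^9 + A^5
  A^7 * (8*d + d^3) = -A^13 - 11*A^9 - 11*A^5 - A
  A^5 * (15 + 21*d^2) = 21*A^9 + 57*A^5 + 21*A
  A^3 * (60*d + 24*d^3) = -24*A^9 - 132*A^5 - 132*A - 24*A^-3
  A^1 * (110*d^2 + 16*d^4) = 16*A^9 + 174*A^5 + 316*A + 174*A^-3 + 16*A^-7
  A^-1 * (120*d^3 + 6*d^5) = -6*A^9 - 150*A^5 - 420*A - 420*A^-3 - 150*A^-7 - 6*A^-11
  A^-3 * (83*d^4 + d^6) = A^9 + 89*A^5 + 347*A + 518*A^-3 + 347*A^-7 + 89*A^-11 + A^-15
  A^-5 * (36*d^5) = -36*A^5 - 180*A - 360*A^-3 - 360*A^-7 - 180*A^-11 - 36*A^-15
  A^-7 * (9*d^6) = 9*A^5 + 54*A + 135*A^-3 + 180*A^-7 + 135*A^-11 + 54*A^-15 + 9*A^-19
  A^-9 * (d^7) = -A^5 - 7*A - 21*A^-3 - 35*A^-7 - 35*A^-11 - 21*A^-15 - 7*A^-19 - A^-23
Summing the groups: <K> = -A^9 - 2*A + 2*A^-3 - 2*A^-7 + 3*A^-11 - 2*A^-15 + 2*A^-19 - A^-23
Normalise by the writhe: (-A^3)^(-w) = (-A^3)^(-7) = -A^-21, so f(A) = -A^-21 * <K> = A^-12 + 2*A^-20 - 2*A^-24 + 2*A^-28 - 3*A^-32 + 2*A^-36 - 2*A^-40 + A^-44.
Substitute A = t^(-1/4), i.e. A^e → t^(-e/4): V(t) = t^11 - 2*t^10 + 2*t^9 - 3*t^8 + 2*t^7 - 2*t^6 + 2*t^5 + t^3

Answer: t^11 - 2*t^10 + 2*t^9 - 3*t^8 + 2*t^7 - 2*t^6 + 2*t^5 + t^3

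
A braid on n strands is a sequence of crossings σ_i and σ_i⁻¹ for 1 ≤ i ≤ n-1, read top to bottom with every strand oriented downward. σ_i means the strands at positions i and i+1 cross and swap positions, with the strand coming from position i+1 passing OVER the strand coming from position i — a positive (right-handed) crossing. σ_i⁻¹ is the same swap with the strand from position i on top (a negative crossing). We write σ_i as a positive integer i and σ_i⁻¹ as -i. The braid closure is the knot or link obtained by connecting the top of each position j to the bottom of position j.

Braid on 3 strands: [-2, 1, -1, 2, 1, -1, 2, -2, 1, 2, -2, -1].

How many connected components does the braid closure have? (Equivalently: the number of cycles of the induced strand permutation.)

3

Derivation:
Track the strand permutation on 3 strands, starting from identity.
  step 1: s2^-1 swaps positions 2,3 -> [1 3 2]
  step 2: s1 swaps positions 1,2 -> [3 1 2]
  step 3: s1^-1 swaps positions 1,2 -> [1 3 2]
  step 4: s2 swaps positions 2,3 -> [1 2 3]
  step 5: s1 swaps positions 1,2 -> [2 1 3]
  step 6: s1^-1 swaps positions 1,2 -> [1 2 3]
  step 7: s2 swaps positions 2,3 -> [1 3 2]
  step 8: s2^-1 swaps positions 2,3 -> [1 2 3]
  step 9: s1 swaps positions 1,2 -> [2 1 3]
  step 10: s2 swaps positions 2,3 -> [2 3 1]
  step 11: s2^-1 swaps positions 2,3 -> [2 1 3]
  step 12: s1^-1 swaps positions 1,2 -> [1 2 3]
Final permutation (position -> original strand): [1 2 3]
Closure components = cycle count of this permutation = 3.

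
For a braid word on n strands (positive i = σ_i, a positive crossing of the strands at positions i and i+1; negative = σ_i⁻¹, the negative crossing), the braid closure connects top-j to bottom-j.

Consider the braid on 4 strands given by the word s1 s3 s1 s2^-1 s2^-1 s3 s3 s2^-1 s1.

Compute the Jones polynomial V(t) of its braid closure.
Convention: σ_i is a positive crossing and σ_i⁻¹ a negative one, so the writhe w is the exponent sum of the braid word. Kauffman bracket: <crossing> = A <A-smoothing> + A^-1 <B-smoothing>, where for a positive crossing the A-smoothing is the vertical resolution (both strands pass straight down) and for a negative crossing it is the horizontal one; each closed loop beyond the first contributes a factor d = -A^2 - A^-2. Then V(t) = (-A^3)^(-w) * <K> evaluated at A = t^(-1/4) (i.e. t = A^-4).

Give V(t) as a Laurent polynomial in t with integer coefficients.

Braid: s1 s3 s1 s2^-1 s2^-1 s3 s3 s2^-1 s1 on 4 strands, 9 crossings.
Writhe w = (#positive) - (#negative) = 6 - 3 = 3.
Enumerate smoothing states for the bracket polynomial. There are 2^9 = 512 states.
For each crossing: s=0 is the vertical smoothing, s=1 horizontal. Crossing k contributes A^(sign_k * (1 - 2*s_k)); loop factor d = -A^2 - A^-2.
Tabulate the states by total A-exponent and number of loops L (A-exp: L × count):
  A^9: L=5 ×1
  A^7: L=4 ×9
  A^5: L=3 ×32, L=5 ×4
  A^3: L=2 ×55, L=4 ×28, L=6 ×1
  A^1: L=1 ×39, L=3 ×77, L=5 ×10
  A^-1: L=2 ×81, L=4 ×44, L=6 ×1
  A^-3: L=3 ×73, L=5 ×11
  A^-5: L=4 ×35, L=6 ×1
  A^-7: L=5 ×9
  A^-9: L=6 ×1
Each group contributes A^e * Σ count * d^(L-1):
Powers of d = -A^2 - A^-2: d^2 = A^4 + 2 + A^-4; d^3 = -A^6 - 3*A^2 - 3*A^-2 - A^-6; d^4 = A^8 + 4*A^4 + 6 + 4*A^-4 + A^-8; d^5 = -A^10 - 5*A^6 - 10*A^2 - 10*A^-2 - 5*A^-6 - A^-10.
  A^9 * (d^4) = A^17 + 4*A^13 + 6*A^9 + 4*A^5 + A
  A^7 * (9*d^3) = -9*A^13 - 27*A^9 - 27*A^5 - 9*A
  A^5 * (32*d^2 + 4*d^4) = 4*A^13 + 48*A^9 + 88*A^5 + 48*A + 4*A^-3
  A^3 * (55*d + 28*d^3 + d^5) = -A^13 - 33*A^9 - 149*A^5 - 149*A - 33*A^-3 - A^-7
  A^1 * (39 + 77*d^2 + 10*d^4) = 10*A^9 + 117*A^5 + 253*A + 117*A^-3 + 10*A^-7
  A^-1 * (81*d + 44*d^3 + d^5) = -A^9 - 49*A^5 - 223*A - 223*A^-3 - 49*A^-7 - A^-11
  A^-3 * (73*d^2 + 11*d^4) = 11*A^5 + 117*A + 212*A^-3 + 117*A^-7 + 11*A^-11
  A^-5 * (35*d^3 + d^5) = -A^5 - 40*A - 115*A^-3 - 115*A^-7 - 40*A^-11 - A^-15
  A^-7 * (9*d^4) = 9*A + 36*A^-3 + 54*A^-7 + 36*A^-11 + 9*A^-15
  A^-9 * (d^5) = -A - 5*A^-3 - 10*A^-7 - 10*A^-11 - 5*A^-15 - A^-19
Summing the groups: <K> = A^17 - 2*A^13 + 3*A^9 - 6*A^5 + 6*A - 7*A^-3 + 6*A^-7 - 4*A^-11 + 3*A^-15 - A^-19
Normalise by the writhe: (-A^3)^(-w) = (-A^3)^(-3) = -A^-9, so f(A) = -A^-9 * <K> = -A^8 + 2*A^4 - 3 + 6*A^-4 - 6*A^-8 + 7*A^-12 - 6*A^-16 + 4*A^-20 - 3*A^-24 + A^-28.
Substitute A = t^(-1/4), i.e. A^e → t^(-e/4): V(t) = t^7 - 3*t^6 + 4*t^5 - 6*t^4 + 7*t^3 - 6*t^2 + 6*t - 3 + 2*t^-1 - t^-2

Answer: t^7 - 3*t^6 + 4*t^5 - 6*t^4 + 7*t^3 - 6*t^2 + 6*t - 3 + 2*t^-1 - t^-2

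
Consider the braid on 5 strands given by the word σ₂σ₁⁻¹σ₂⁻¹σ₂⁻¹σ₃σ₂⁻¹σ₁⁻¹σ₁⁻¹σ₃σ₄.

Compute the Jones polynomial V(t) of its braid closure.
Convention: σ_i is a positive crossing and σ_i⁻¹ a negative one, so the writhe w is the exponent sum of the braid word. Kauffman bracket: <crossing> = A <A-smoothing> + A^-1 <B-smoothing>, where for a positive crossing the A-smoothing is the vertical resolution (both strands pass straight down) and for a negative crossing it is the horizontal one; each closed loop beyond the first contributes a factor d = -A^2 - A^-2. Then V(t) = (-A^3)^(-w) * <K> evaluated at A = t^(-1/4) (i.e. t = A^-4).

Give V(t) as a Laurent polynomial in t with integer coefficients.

The presented braid s2 s1^-1 s2^-1 s2^-1 s3 s2^-1 s1^-1 s1^-1 s3 s4 on 5 strands reduces by inverse Markov moves (closure unchanged at each step):
  Destabilize: the word has the form β·s4 where s4 occurs only as the final letter (β ∈ B_4); drop it and the last strand → 4 strands.
Reduced to β = s2 s1^-1 s2^-1 s2^-1 s3 s2^-1 s1^-1 s1^-1 s3 on 4 strands, 9 crossings.
Compute on β:
Braid: s2 s1^-1 s2^-1 s2^-1 s3 s2^-1 s1^-1 s1^-1 s3 on 4 strands, 9 crossings.
Writhe w = (#positive) - (#negative) = 3 - 6 = -3.
Enumerate smoothing states for the bracket polynomial. There are 2^9 = 512 states.
Each crossing splits two ways (0=vertical, 1=horizontal). The state's weight is A^(#A-smoothings - #B-smoothings) * d^(loops - 1).
Tabulate the states by total A-exponent and number of loops L (A-exp: L × count):
  A^9: L=6 ×1
  A^7: L=5 ×9
  A^5: L=4 ×35, L=6 ×1
  A^3: L=3 ×73, L=5 ×11
  A^1: L=2 ×82, L=4 ×43, L=6 ×1
  A^-1: L=1 ×40, L=3 ×79, L=5 ×7
  A^-3: L=2 ×63, L=4 ×21
  A^-5: L=1 ×9, L=3 ×26, L=5 ×1
  A^-7: L=2 ×6, L=4 ×3
  A^-9: L=3 ×1
Each group contributes A^e * Σ count * d^(L-1):
Powers of d = -A^2 - A^-2: d^2 = A^4 + 2 + A^-4; d^3 = -A^6 - 3*A^2 - 3*A^-2 - A^-6; d^4 = A^8 + 4*A^4 + 6 + 4*A^-4 + A^-8; d^5 = -A^10 - 5*A^6 - 10*A^2 - 10*A^-2 - 5*A^-6 - A^-10.
  A^9 * (d^5) = -A^19 - 5*A^15 - 10*A^11 - 10*A^7 - 5*A^3 - A^-1
  A^7 * (9*d^4) = 9*A^15 + 36*A^11 + 54*A^7 + 36*A^3 + 9*A^-1
  A^5 * (35*d^3 + d^5) = -A^15 - 40*A^11 - 115*A^7 - 115*A^3 - 40*A^-1 - A^-5
  A^3 * (73*d^2 + 11*d^4) = 11*A^11 + 117*A^7 + 212*A^3 + 117*A^-1 + 11*A^-5
  A^1 * (82*d + 43*d^3 + d^5) = -A^11 - 48*A^7 - 221*A^3 - 221*A^-1 - 48*A^-5 - A^-9
  A^-1 * (40 + 79*d^2 + 7*d^4) = 7*A^7 + 107*A^3 + 240*A^-1 + 107*A^-5 + 7*A^-9
  A^-3 * (63*d + 21*d^3) = -21*A^3 - 126*A^-1 - 126*A^-5 - 21*A^-9
  A^-5 * (9 + 26*d^2 + d^4) = A^3 + 30*A^-1 + 67*A^-5 + 30*A^-9 + A^-13
  A^-7 * (6*d + 3*d^3) = -3*A^-1 - 15*A^-5 - 15*A^-9 - 3*A^-13
  A^-9 * (d^2) = A^-5 + 2*A^-9 + A^-13
Summing the groups: <K> = -A^19 + 3*A^15 - 4*A^11 + 5*A^7 - 6*A^3 + 5*A^-1 - 4*A^-5 + 2*A^-9 - A^-13
Normalise by the writhe: (-A^3)^(-w) = (-A^3)^(3) = -A^9, so f(A) = -A^9 * <K> = A^28 - 3*A^24 + 4*A^20 - 5*A^16 + 6*A^12 - 5*A^8 + 4*A^4 - 2 + A^-4.
Substitute A = t^(-1/4), i.e. A^e → t^(-e/4): V(t) = t - 2 + 4*t^-1 - 5*t^-2 + 6*t^-3 - 5*t^-4 + 4*t^-5 - 3*t^-6 + t^-7

Answer: t - 2 + 4*t^-1 - 5*t^-2 + 6*t^-3 - 5*t^-4 + 4*t^-5 - 3*t^-6 + t^-7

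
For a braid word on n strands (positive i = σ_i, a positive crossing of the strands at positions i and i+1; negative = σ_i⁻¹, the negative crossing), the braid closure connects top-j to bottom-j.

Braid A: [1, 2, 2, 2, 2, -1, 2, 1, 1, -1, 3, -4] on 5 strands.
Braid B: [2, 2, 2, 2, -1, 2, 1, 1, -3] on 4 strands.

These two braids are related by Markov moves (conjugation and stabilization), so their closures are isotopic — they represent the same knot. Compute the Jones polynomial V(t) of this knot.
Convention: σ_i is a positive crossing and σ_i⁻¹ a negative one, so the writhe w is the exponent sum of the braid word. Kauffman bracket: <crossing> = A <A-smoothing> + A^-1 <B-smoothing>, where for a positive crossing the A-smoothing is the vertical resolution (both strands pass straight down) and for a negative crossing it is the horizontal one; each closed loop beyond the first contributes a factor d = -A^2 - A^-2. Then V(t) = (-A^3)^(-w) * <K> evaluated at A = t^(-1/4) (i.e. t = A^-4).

-t^9 + t^8 - 2*t^7 + 3*t^6 - 2*t^5 + 2*t^4 - t^3 + t^2

Derivation:
Markov-equivalent braids have isotopic closures, hence identical knot invariants. Strip the Markov moves from each word to reach a common short braid β, then compute V(t) once on β.
Braid A: s1 s2 s2 s2 s2 s1^-1 s2 s1 s1 s1^-1 s3 s4^-1 on 5 strands reduces by inverse Markov moves (closure unchanged at each step):
  Destabilize: the word has the form β·s4^-1 where s4^-1 occurs only as the final letter (β ∈ B_4); drop it and the last strand → 4 strands.
  Destabilize: the word has the form β·s3 where s3 occurs only as the final letter (β ∈ B_3); drop it and the last strand → 3 strands.
  Deconjugate: the word is γ·β·γ⁻¹ with γ = s1 (prefix) and γ⁻¹ = s1^-1 (suffix); strip both.
Reduced to β = s2 s2 s2 s2 s1^-1 s2 s1 s1 on 3 strands, 8 crossings.
Braid B: s2 s2 s2 s2 s1^-1 s2 s1 s1 s3^-1 on 4 strands reduces by inverse Markov moves (closure unchanged at each step):
  Destabilize: the word has the form β·s3^-1 where s3^-1 occurs only as the final letter (β ∈ B_3); drop it and the last strand → 3 strands.
Reduced to β = s2 s2 s2 s2 s1^-1 s2 s1 s1 on 3 strands, 8 crossings.
Both give the same β = s2 s2 s2 s2 s1^-1 s2 s1 s1 on 3 strands, so one state sum suffices:
Braid: s2 s2 s2 s2 s1^-1 s2 s1 s1 on 3 strands, 8 crossings.
Writhe w = (#positive) - (#negative) = 7 - 1 = 6.
Enumerate smoothing states for the bracket polynomial. There are 2^8 = 256 states.
Each crossing splits two ways (0=vertical, 1=horizontal). The state's weight is A^(#A-smoothings - #B-smoothings) * d^(loops - 1).
Tabulate the states by total A-exponent and number of loops L (A-exp: L × count):
  A^8: L=2 ×1
  A^6: L=1 ×5, L=3 ×3
  A^4: L=2 ×27, L=4 ×1
  A^2: L=1 ×18, L=3 ×38
  A^0: L=2 ×41, L=4 ×29
  A^-2: L=3 ×44, L=5 ×12
  A^-4: L=4 ×26, L=6 ×2
  A^-6: L=5 ×8
  A^-8: L=6 ×1
Each group contributes A^e * Σ count * d^(L-1):
Powers of d = -A^2 - A^-2: d^2 = A^4 + 2 + A^-4; d^3 = -A^6 - 3*A^2 - 3*A^-2 - A^-6; d^4 = A^8 + 4*A^4 + 6 + 4*A^-4 + A^-8; d^5 = -A^10 - 5*A^6 - 10*A^2 - 10*A^-2 - 5*A^-6 - A^-10.
  A^8 * (d) = -A^10 - A^6
  A^6 * (5 + 3*d^2) = 3*A^10 + 11*A^6 + 3*A^2
  A^4 * (27*d + d^3) = -A^10 - 30*A^6 - 30*A^2 - A^-2
  A^2 * (18 + 38*d^2) = 38*A^6 + 94*A^2 + 38*A^-2
  A^0 * (41*d + 29*d^3) = -29*A^6 - 128*A^2 - 128*A^-2 - 29*A^-6
  A^-2 * (44*d^2 + 12*d^4) = 12*A^6 + 92*A^2 + 160*A^-2 + 92*A^-6 + 12*A^-10
  A^-4 * (26*d^3 + 2*d^5) = -2*A^6 - 36*A^2 - 98*A^-2 - 98*A^-6 - 36*A^-10 - 2*A^-14
  A^-6 * (8*d^4) = 8*A^2 + 32*A^-2 + 48*A^-6 + 32*A^-10 + 8*A^-14
  A^-8 * (d^5) = -A^2 - 5*A^-2 - 10*A^-6 - 10*A^-10 - 5*A^-14 - A^-18
Summing the groups: <K> = A^10 - A^6 + 2*A^2 - 2*A^-2 + 3*A^-6 - 2*A^-10 + A^-14 - A^-18
Normalise by the writhe: (-A^3)^(-w) = (-A^3)^(-6) = A^-18, so f(A) = A^-18 * <K> = A^-8 - A^-12 + 2*A^-16 - 2*A^-20 + 3*A^-24 - 2*A^-28 + A^-32 - A^-36.
Substitute A = t^(-1/4), i.e. A^e → t^(-e/4): V(t) = -t^9 + t^8 - 2*t^7 + 3*t^6 - 2*t^5 + 2*t^4 - t^3 + t^2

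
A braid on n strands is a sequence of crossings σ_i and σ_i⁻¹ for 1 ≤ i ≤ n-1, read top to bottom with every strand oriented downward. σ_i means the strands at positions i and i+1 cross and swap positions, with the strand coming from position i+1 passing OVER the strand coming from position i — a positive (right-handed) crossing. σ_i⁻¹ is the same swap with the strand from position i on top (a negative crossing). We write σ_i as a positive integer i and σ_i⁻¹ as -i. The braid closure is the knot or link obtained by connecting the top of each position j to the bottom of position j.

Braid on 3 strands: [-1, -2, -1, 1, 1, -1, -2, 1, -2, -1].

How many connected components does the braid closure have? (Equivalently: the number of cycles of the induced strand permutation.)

Track the strand permutation on 3 strands, starting from identity.
  step 1: s1^-1 swaps positions 1,2 -> [2 1 3]
  step 2: s2^-1 swaps positions 2,3 -> [2 3 1]
  step 3: s1^-1 swaps positions 1,2 -> [3 2 1]
  step 4: s1 swaps positions 1,2 -> [2 3 1]
  step 5: s1 swaps positions 1,2 -> [3 2 1]
  step 6: s1^-1 swaps positions 1,2 -> [2 3 1]
  step 7: s2^-1 swaps positions 2,3 -> [2 1 3]
  step 8: s1 swaps positions 1,2 -> [1 2 3]
  step 9: s2^-1 swaps positions 2,3 -> [1 3 2]
  step 10: s1^-1 swaps positions 1,2 -> [3 1 2]
Final permutation (position -> original strand): [3 1 2]
Closure components = cycle count of this permutation = 1.

Answer: 1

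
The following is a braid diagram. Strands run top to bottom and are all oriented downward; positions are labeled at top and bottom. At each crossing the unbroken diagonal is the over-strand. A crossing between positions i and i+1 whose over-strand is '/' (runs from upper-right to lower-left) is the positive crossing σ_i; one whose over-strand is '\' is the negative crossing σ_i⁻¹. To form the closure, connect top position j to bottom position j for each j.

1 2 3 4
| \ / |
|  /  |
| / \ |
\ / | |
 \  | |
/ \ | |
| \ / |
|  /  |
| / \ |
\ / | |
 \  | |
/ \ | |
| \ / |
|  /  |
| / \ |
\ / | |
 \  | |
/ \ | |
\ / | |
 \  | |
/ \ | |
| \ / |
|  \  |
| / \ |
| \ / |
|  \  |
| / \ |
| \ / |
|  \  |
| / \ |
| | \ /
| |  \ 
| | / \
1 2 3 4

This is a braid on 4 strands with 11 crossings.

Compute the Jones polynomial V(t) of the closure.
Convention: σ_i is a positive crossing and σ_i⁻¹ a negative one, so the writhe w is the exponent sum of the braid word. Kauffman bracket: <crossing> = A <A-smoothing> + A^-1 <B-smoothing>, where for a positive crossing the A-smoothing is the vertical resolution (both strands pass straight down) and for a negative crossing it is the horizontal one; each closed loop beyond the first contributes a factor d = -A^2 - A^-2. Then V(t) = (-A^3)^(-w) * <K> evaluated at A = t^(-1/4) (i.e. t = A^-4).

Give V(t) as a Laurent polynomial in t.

2*t^-1 - 2*t^-2 + 3*t^-3 - 3*t^-4 + 2*t^-5 - 2*t^-6 + t^-7

Derivation:
Reading the diagram top to bottom ('/'-over between positions i,i+1 = s_i, '\'-over = s_i^-1): braid word = s2 s1^-1 s2 s1^-1 s2 s1^-1 s1^-1 s2^-1 s2^-1 s2^-1 s3^-1.
The presented braid s2 s1^-1 s2 s1^-1 s2 s1^-1 s1^-1 s2^-1 s2^-1 s2^-1 s3^-1 on 4 strands reduces by inverse Markov moves (closure unchanged at each step):
  Destabilize: the word has the form β·s3^-1 where s3^-1 occurs only as the final letter (β ∈ B_3); drop it and the last strand → 3 strands.
  Deconjugate: the word is γ·β·γ⁻¹ with γ = s2 (prefix) and γ⁻¹ = s2^-1 (suffix); strip both.
Reduced to β = s1^-1 s2 s1^-1 s2 s1^-1 s1^-1 s2^-1 s2^-1 on 3 strands, 8 crossings.
Compute on β:
Braid: s1^-1 s2 s1^-1 s2 s1^-1 s1^-1 s2^-1 s2^-1 on 3 strands, 8 crossings.
Writhe w = (#positive) - (#negative) = 2 - 6 = -4.
State-sum expansion of <K>. There are 2^8 = 256 states.
Smooth each crossing (0=||, 1=⌣⌢); contribution A^(Σ sign_k(1-2s_k)) * d^(L-1).
Tabulate the states by total A-exponent and number of loops L (A-exp: L × count):
  A^8: L=5 ×1
  A^6: L=4 ×8
  A^4: L=3 ×26, L=5 ×2
  A^2: L=2 ×41, L=4 ×15
  A^0: L=1 ×26, L=3 ×43, L=5 ×1
  A^-2: L=2 ×47, L=4 ×9
  A^-4: L=1 ×11, L=3 ×16, L=5 ×1
  A^-6: L=2 ×6, L=4 ×2
  A^-8: L=3 ×1
Each group contributes A^e * Σ count * d^(L-1):
Powers of d = -A^2 - A^-2: d^2 = A^4 + 2 + A^-4; d^3 = -A^6 - 3*A^2 - 3*A^-2 - A^-6; d^4 = A^8 + 4*A^4 + 6 + 4*A^-4 + A^-8.
  A^8 * (d^4) = A^16 + 4*A^12 + 6*A^8 + 4*A^4 + 1
  A^6 * (8*d^3) = -8*A^12 - 24*A^8 - 24*A^4 - 8
  A^4 * (26*d^2 + 2*d^4) = 2*A^12 + 34*A^8 + 64*A^4 + 34 + 2*A^-4
  A^2 * (41*d + 15*d^3) = -15*A^8 - 86*A^4 - 86 - 15*A^-4
  A^0 * (26 + 43*d^2 + d^4) = A^8 + 47*A^4 + 118 + 47*A^-4 + A^-8
  A^-2 * (47*d + 9*d^3) = -9*A^4 - 74 - 74*A^-4 - 9*A^-8
  A^-4 * (11 + 16*d^2 + d^4) = A^4 + 20 + 49*A^-4 + 20*A^-8 + A^-12
  A^-6 * (6*d + 2*d^3) = -2 - 12*A^-4 - 12*A^-8 - 2*A^-12
  A^-8 * (d^2) = A^-4 + 2*A^-8 + A^-12
Summing the groups: <K> = A^16 - 2*A^12 + 2*A^8 - 3*A^4 + 3 - 2*A^-4 + 2*A^-8
Normalise by the writhe: (-A^3)^(-w) = (-A^3)^(4) = A^12, so f(A) = A^12 * <K> = A^28 - 2*A^24 + 2*A^20 - 3*A^16 + 3*A^12 - 2*A^8 + 2*A^4.
Substitute A = t^(-1/4), i.e. A^e → t^(-e/4): V(t) = 2*t^-1 - 2*t^-2 + 3*t^-3 - 3*t^-4 + 2*t^-5 - 2*t^-6 + t^-7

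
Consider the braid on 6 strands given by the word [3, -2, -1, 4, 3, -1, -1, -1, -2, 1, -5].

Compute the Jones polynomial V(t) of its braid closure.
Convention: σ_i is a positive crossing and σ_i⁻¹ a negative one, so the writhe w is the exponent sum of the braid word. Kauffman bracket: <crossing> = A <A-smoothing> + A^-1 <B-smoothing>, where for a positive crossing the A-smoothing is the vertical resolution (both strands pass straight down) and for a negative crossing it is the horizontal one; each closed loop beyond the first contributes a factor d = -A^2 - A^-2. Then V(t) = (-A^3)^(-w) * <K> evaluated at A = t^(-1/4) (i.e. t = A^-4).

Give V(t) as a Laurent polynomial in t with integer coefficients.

t - 1 + 3*t^-1 - 4*t^-2 + 4*t^-3 - 4*t^-4 + 3*t^-5 - 2*t^-6 + t^-7

Derivation:
The presented braid s3 s2^-1 s1^-1 s4 s3 s1^-1 s1^-1 s1^-1 s2^-1 s1 s5^-1 on 6 strands reduces by inverse Markov moves (closure unchanged at each step):
  Destabilize: the word has the form β·s5^-1 where s5^-1 occurs only as the final letter (β ∈ B_5); drop it and the last strand → 5 strands.
Reduced to β = s3 s2^-1 s1^-1 s4 s3 s1^-1 s1^-1 s1^-1 s2^-1 s1 on 5 strands, 10 crossings.
Compute on β:
Braid: s3 s2^-1 s1^-1 s4 s3 s1^-1 s1^-1 s1^-1 s2^-1 s1 on 5 strands, 10 crossings.
Writhe w = (#positive) - (#negative) = 4 - 6 = -2.
Computing the Kauffman bracket via state sum. There are 2^10 = 1024 states.
Each crossing splits two ways (0=vertical, 1=horizontal). The state's weight is A^(#A-smoothings - #B-smoothings) * d^(loops - 1).
Tabulate the states by total A-exponent and number of loops L (A-exp: L × count):
  A^10: L=7 ×1
  A^8: L=6 ×10
  A^6: L=5 ×42, L=7 ×3
  A^4: L=4 ×95, L=6 ×24, L=8 ×1
  A^2: L=3 ×124, L=5 ×76, L=7 ×10
  A^0: L=2 ×90, L=4 ×126, L=6 ×35, L=8 ×1
  A^-2: L=1 ×28, L=3 ×116, L=5 ×61, L=7 ×5
  A^-4: L=2 ×50, L=4 ×60, L=6 ×10
  A^-6: L=1 ×5, L=3 ×29, L=5 ×11
  A^-8: L=2 ×4, L=4 ×6
  A^-10: L=3 ×1
Each group contributes A^e * Σ count * d^(L-1):
Powers of d = -A^2 - A^-2: d^2 = A^4 + 2 + A^-4; d^3 = -A^6 - 3*A^2 - 3*A^-2 - A^-6; d^4 = A^8 + 4*A^4 + 6 + 4*A^-4 + A^-8; d^5 = -A^10 - 5*A^6 - 10*A^2 - 10*A^-2 - 5*A^-6 - A^-10; d^6 = A^12 + 6*A^8 + 15*A^4 + 20 + 15*A^-4 + 6*A^-8 + A^-12; d^7 = -A^14 - 7*A^10 - 21*A^6 - 35*A^2 - 35*A^-2 - 21*A^-6 - 7*A^-10 - A^-14.
  A^10 * (d^6) = A^22 + 6*A^18 + 15*A^14 + 20*A^10 + 15*A^6 + 6*A^2 + A^-2
  A^8 * (10*d^5) = -10*A^18 - 50*A^14 - 100*A^10 - 100*A^6 - 50*A^2 - 10*A^-2
  A^6 * (42*d^4 + 3*d^6) = 3*A^18 + 60*A^14 + 213*A^10 + 312*A^6 + 213*A^2 + 60*A^-2 + 3*A^-6
  A^4 * (95*d^3 + 24*d^5 + d^7) = -A^18 - 31*A^14 - 236*A^10 - 560*A^6 - 560*A^2 - 236*A^-2 - 31*A^-6 - A^-10
  A^2 * (124*d^2 + 76*d^4 + 10*d^6) = 10*A^14 + 136*A^10 + 578*A^6 + 904*A^2 + 578*A^-2 + 136*A^-6 + 10*A^-10
  A^0 * (90*d + 126*d^3 + 35*d^5 + d^7) = -A^14 - 42*A^10 - 322*A^6 - 853*A^2 - 853*A^-2 - 322*A^-6 - 42*A^-10 - A^-14
  A^-2 * (28 + 116*d^2 + 61*d^4 + 5*d^6) = 5*A^10 + 91*A^6 + 435*A^2 + 726*A^-2 + 435*A^-6 + 91*A^-10 + 5*A^-14
  A^-4 * (50*d + 60*d^3 + 10*d^5) = -10*A^6 - 110*A^2 - 330*A^-2 - 330*A^-6 - 110*A^-10 - 10*A^-14
  A^-6 * (5 + 29*d^2 + 11*d^4) = 11*A^2 + 73*A^-2 + 129*A^-6 + 73*A^-10 + 11*A^-14
  A^-8 * (4*d + 6*d^3) = -6*A^-2 - 22*A^-6 - 22*A^-10 - 6*A^-14
  A^-10 * (d^2) = A^-6 + 2*A^-10 + A^-14
Summing the groups: <K> = A^22 - 2*A^18 + 3*A^14 - 4*A^10 + 4*A^6 - 4*A^2 + 3*A^-2 - A^-6 + A^-10
Normalise by the writhe: (-A^3)^(-w) = (-A^3)^(2) = A^6, so f(A) = A^6 * <K> = A^28 - 2*A^24 + 3*A^20 - 4*A^16 + 4*A^12 - 4*A^8 + 3*A^4 - 1 + A^-4.
Substitute A = t^(-1/4), i.e. A^e → t^(-e/4): V(t) = t - 1 + 3*t^-1 - 4*t^-2 + 4*t^-3 - 4*t^-4 + 3*t^-5 - 2*t^-6 + t^-7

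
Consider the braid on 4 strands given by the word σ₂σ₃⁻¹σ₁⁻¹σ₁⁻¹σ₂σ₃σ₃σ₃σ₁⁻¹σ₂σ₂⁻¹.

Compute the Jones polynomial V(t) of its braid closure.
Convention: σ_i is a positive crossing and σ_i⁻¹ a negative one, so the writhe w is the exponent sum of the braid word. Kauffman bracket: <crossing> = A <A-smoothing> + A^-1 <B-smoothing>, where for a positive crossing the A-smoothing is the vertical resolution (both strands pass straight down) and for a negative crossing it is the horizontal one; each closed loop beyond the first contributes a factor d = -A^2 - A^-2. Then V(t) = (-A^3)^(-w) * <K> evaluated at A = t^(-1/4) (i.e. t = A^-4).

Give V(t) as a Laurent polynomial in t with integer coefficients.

-t^5 + 2*t^4 - 3*t^3 + 4*t^2 - 4*t + 5 - 3*t^-1 + 2*t^-2 - t^-3

Derivation:
The presented braid s2 s3^-1 s1^-1 s1^-1 s2 s3 s3 s3 s1^-1 s2 s2^-1 on 4 strands reduces by inverse Markov moves (closure unchanged at each step):
  Deconjugate: the word is γ·β·γ⁻¹ with γ = s2 (prefix) and γ⁻¹ = s2^-1 (suffix); strip both.
Reduced to β = s3^-1 s1^-1 s1^-1 s2 s3 s3 s3 s1^-1 s2 on 4 strands, 9 crossings.
Compute on β:
Braid: s3^-1 s1^-1 s1^-1 s2 s3 s3 s3 s1^-1 s2 on 4 strands, 9 crossings.
Writhe w = (#positive) - (#negative) = 5 - 4 = 1.
Enumerate smoothing states for the bracket polynomial. There are 2^9 = 512 states.
Each crossing splits two ways (0=vertical, 1=horizontal). The state's weight is A^(#A-smoothings - #B-smoothings) * d^(loops - 1).
Tabulate the states by total A-exponent and number of loops L (A-exp: L × count):
  A^9: L=4 ×1
  A^7: L=3 ×5, L=5 ×4
  A^5: L=2 ×10, L=4 ×23, L=6 ×3
  A^3: L=1 ×8, L=3 ×57, L=5 ×18, L=7 ×1
  A^1: L=2 ×70, L=4 ×50, L=6 ×6
  A^-1: L=1 ×33, L=3 ×75, L=5 ×18
  A^-3: L=2 ×51, L=4 ×32, L=6 ×1
  A^-5: L=3 ×32, L=5 ×4
  A^-7: L=4 ×9
  A^-9: L=5 ×1
Each group contributes A^e * Σ count * d^(L-1):
Powers of d = -A^2 - A^-2: d^2 = A^4 + 2 + A^-4; d^3 = -A^6 - 3*A^2 - 3*A^-2 - A^-6; d^4 = A^8 + 4*A^4 + 6 + 4*A^-4 + A^-8; d^5 = -A^10 - 5*A^6 - 10*A^2 - 10*A^-2 - 5*A^-6 - A^-10; d^6 = A^12 + 6*A^8 + 15*A^4 + 20 + 15*A^-4 + 6*A^-8 + A^-12.
  A^9 * (d^3) = -A^15 - 3*A^11 - 3*A^7 - A^3
  A^7 * (5*d^2 + 4*d^4) = 4*A^15 + 21*A^11 + 34*A^7 + 21*A^3 + 4*A^-1
  A^5 * (10*d + 23*d^3 + 3*d^5) = -3*A^15 - 38*A^11 - 109*A^7 - 109*A^3 - 38*A^-1 - 3*A^-5
  A^3 * (8 + 57*d^2 + 18*d^4 + d^6) = A^15 + 24*A^11 + 144*A^7 + 250*A^3 + 144*A^-1 + 24*A^-5 + A^-9
  A^1 * (70*d + 50*d^3 + 6*d^5) = -6*A^11 - 80*A^7 - 280*A^3 - 280*A^-1 - 80*A^-5 - 6*A^-9
  A^-1 * (33 + 75*d^2 + 18*d^4) = 18*A^7 + 147*A^3 + 291*A^-1 + 147*A^-5 + 18*A^-9
  A^-3 * (51*d + 32*d^3 + d^5) = -A^7 - 37*A^3 - 157*A^-1 - 157*A^-5 - 37*A^-9 - A^-13
  A^-5 * (32*d^2 + 4*d^4) = 4*A^3 + 48*A^-1 + 88*A^-5 + 48*A^-9 + 4*A^-13
  A^-7 * (9*d^3) = -9*A^-1 - 27*A^-5 - 27*A^-9 - 9*A^-13
  A^-9 * (d^4) = A^-1 + 4*A^-5 + 6*A^-9 + 4*A^-13 + A^-17
Summing the groups: <K> = A^15 - 2*A^11 + 3*A^7 - 5*A^3 + 4*A^-1 - 4*A^-5 + 3*A^-9 - 2*A^-13 + A^-17
Normalise by the writhe: (-A^3)^(-w) = (-A^3)^(-1) = -A^-3, so f(A) = -A^-3 * <K> = -A^12 + 2*A^8 - 3*A^4 + 5 - 4*A^-4 + 4*A^-8 - 3*A^-12 + 2*A^-16 - A^-20.
Substitute A = t^(-1/4), i.e. A^e → t^(-e/4): V(t) = -t^5 + 2*t^4 - 3*t^3 + 4*t^2 - 4*t + 5 - 3*t^-1 + 2*t^-2 - t^-3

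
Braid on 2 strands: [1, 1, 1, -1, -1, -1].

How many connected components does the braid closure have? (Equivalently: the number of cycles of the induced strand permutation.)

Track the strand permutation on 2 strands, starting from identity.
  step 1: s1 swaps positions 1,2 -> [2 1]
  step 2: s1 swaps positions 1,2 -> [1 2]
  step 3: s1 swaps positions 1,2 -> [2 1]
  step 4: s1^-1 swaps positions 1,2 -> [1 2]
  step 5: s1^-1 swaps positions 1,2 -> [2 1]
  step 6: s1^-1 swaps positions 1,2 -> [1 2]
Final permutation (position -> original strand): [1 2]
Closure components = cycle count of this permutation = 2.

Answer: 2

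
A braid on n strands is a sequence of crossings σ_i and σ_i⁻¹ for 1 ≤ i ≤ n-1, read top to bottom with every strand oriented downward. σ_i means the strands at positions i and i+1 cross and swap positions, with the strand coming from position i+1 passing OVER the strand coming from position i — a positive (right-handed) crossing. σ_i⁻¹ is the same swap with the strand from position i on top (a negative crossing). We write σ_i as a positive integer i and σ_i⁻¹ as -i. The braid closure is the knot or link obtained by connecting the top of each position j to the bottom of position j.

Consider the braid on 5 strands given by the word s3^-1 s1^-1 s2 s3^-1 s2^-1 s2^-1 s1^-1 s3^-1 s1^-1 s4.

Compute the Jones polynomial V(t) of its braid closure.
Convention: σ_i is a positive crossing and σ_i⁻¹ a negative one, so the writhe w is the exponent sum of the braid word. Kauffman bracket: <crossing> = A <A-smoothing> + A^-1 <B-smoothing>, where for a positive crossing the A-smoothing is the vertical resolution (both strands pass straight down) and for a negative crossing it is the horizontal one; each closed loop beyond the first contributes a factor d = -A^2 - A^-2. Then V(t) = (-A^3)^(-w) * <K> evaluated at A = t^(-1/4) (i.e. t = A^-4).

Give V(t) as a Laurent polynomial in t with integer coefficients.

The presented braid s3^-1 s1^-1 s2 s3^-1 s2^-1 s2^-1 s1^-1 s3^-1 s1^-1 s4 on 5 strands reduces by inverse Markov moves (closure unchanged at each step):
  Destabilize: the word has the form β·s4 where s4 occurs only as the final letter (β ∈ B_4); drop it and the last strand → 4 strands.
Reduced to β = s3^-1 s1^-1 s2 s3^-1 s2^-1 s2^-1 s1^-1 s3^-1 s1^-1 on 4 strands, 9 crossings.
Compute on β:
Braid: s3^-1 s1^-1 s2 s3^-1 s2^-1 s2^-1 s1^-1 s3^-1 s1^-1 on 4 strands, 9 crossings.
Writhe w = (#positive) - (#negative) = 1 - 8 = -7.
Computing the Kauffman bracket via state sum. There are 2^9 = 512 states.
Smooth each crossing (0=||, 1=⌣⌢); contribution A^(Σ sign_k(1-2s_k)) * d^(L-1).
Tabulate the states by total A-exponent and number of loops L (A-exp: L × count):
  A^9: L=6 ×1
  A^7: L=5 ×9
  A^5: L=4 ×34, L=6 ×2
  A^3: L=3 ×67, L=5 ×17
  A^1: L=2 ×69, L=4 ×56, L=6 ×1
  A^-1: L=1 ×30, L=3 ×88, L=5 ×8
  A^-3: L=2 ×61, L=4 ×23
  A^-5: L=1 ×9, L=3 ×26, L=5 ×1
  A^-7: L=2 ×6, L=4 ×3
  A^-9: L=3 ×1
Each group contributes A^e * Σ count * d^(L-1):
Powers of d = -A^2 - A^-2: d^2 = A^4 + 2 + A^-4; d^3 = -A^6 - 3*A^2 - 3*A^-2 - A^-6; d^4 = A^8 + 4*A^4 + 6 + 4*A^-4 + A^-8; d^5 = -A^10 - 5*A^6 - 10*A^2 - 10*A^-2 - 5*A^-6 - A^-10.
  A^9 * (d^5) = -A^19 - 5*A^15 - 10*A^11 - 10*A^7 - 5*A^3 - A^-1
  A^7 * (9*d^4) = 9*A^15 + 36*A^11 + 54*A^7 + 36*A^3 + 9*A^-1
  A^5 * (34*d^3 + 2*d^5) = -2*A^15 - 44*A^11 - 122*A^7 - 122*A^3 - 44*A^-1 - 2*A^-5
  A^3 * (67*d^2 + 17*d^4) = 17*A^11 + 135*A^7 + 236*A^3 + 135*A^-1 + 17*A^-5
  A^1 * (69*d + 56*d^3 + d^5) = -A^11 - 61*A^7 - 247*A^3 - 247*A^-1 - 61*A^-5 - A^-9
  A^-1 * (30 + 88*d^2 + 8*d^4) = 8*A^7 + 120*A^3 + 254*A^-1 + 120*A^-5 + 8*A^-9
  A^-3 * (61*d + 23*d^3) = -23*A^3 - 130*A^-1 - 130*A^-5 - 23*A^-9
  A^-5 * (9 + 26*d^2 + d^4) = A^3 + 30*A^-1 + 67*A^-5 + 30*A^-9 + A^-13
  A^-7 * (6*d + 3*d^3) = -3*A^-1 - 15*A^-5 - 15*A^-9 - 3*A^-13
  A^-9 * (d^2) = A^-5 + 2*A^-9 + A^-13
Summing the groups: <K> = -A^19 + 2*A^15 - 2*A^11 + 4*A^7 - 4*A^3 + 3*A^-1 - 3*A^-5 + A^-9 - A^-13
Normalise by the writhe: (-A^3)^(-w) = (-A^3)^(7) = -A^21, so f(A) = -A^21 * <K> = A^40 - 2*A^36 + 2*A^32 - 4*A^28 + 4*A^24 - 3*A^20 + 3*A^16 - A^12 + A^8.
Substitute A = t^(-1/4), i.e. A^e → t^(-e/4): V(t) = t^-2 - t^-3 + 3*t^-4 - 3*t^-5 + 4*t^-6 - 4*t^-7 + 2*t^-8 - 2*t^-9 + t^-10

Answer: t^-2 - t^-3 + 3*t^-4 - 3*t^-5 + 4*t^-6 - 4*t^-7 + 2*t^-8 - 2*t^-9 + t^-10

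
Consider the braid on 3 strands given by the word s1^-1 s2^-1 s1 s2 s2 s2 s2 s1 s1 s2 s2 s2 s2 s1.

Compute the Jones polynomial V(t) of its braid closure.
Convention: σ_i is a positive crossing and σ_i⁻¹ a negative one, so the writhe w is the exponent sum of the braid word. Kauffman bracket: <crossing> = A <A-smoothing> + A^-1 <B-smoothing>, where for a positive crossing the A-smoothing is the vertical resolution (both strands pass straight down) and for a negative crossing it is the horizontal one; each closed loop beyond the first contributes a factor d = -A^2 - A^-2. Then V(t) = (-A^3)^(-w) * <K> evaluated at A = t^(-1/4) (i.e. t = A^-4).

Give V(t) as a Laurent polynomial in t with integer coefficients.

-t^12 + t^11 - t^10 + t^9 - t^8 + t^6 + t^4

Derivation:
The presented braid s1^-1 s2^-1 s1 s2 s2 s2 s2 s1 s1 s2 s2 s2 s2 s1 on 3 strands reduces by inverse Markov moves (closure unchanged at each step):
  Deconjugate: the word is γ·β·γ⁻¹ with γ = s1^-1 (prefix) and γ⁻¹ = s1 (suffix); strip both.
  Deconjugate: the word is γ·β·γ⁻¹ with γ = s2^-1 (prefix) and γ⁻¹ = s2 (suffix); strip both.
Reduced to β = s1 s2 s2 s2 s2 s1 s1 s2 s2 s2 on 3 strands, 10 crossings.
Compute on β:
Braid: s1 s2 s2 s2 s2 s1 s1 s2 s2 s2 on 3 strands, 10 crossings.
Writhe w = (#positive) - (#negative) = 10 - 0 = 10.
Enumerate smoothing states for the bracket polynomial. There are 2^10 = 1024 states.
For each crossing: s=0 is the vertical smoothing, s=1 horizontal. Crossing k contributes A^(sign_k * (1 - 2*s_k)); loop factor d = -A^2 - A^-2.
Tabulate the states by total A-exponent and number of loops L (A-exp: L × count):
  A^10: L=3 ×1
  A^8: L=2 ×10
  A^6: L=1 ×21, L=3 ×24
  A^4: L=2 ×84, L=4 ×36
  A^2: L=1 ×24, L=3 ×151, L=5 ×35
  A^0: L=2 ×72, L=4 ×159, L=6 ×21
  A^-2: L=3 ×98, L=5 ×105, L=7 ×7
  A^-4: L=4 ×76, L=6 ×43, L=8 ×1
  A^-6: L=5 ×35, L=7 ×10
  A^-8: L=6 ×9, L=8 ×1
  A^-10: L=7 ×1
Each group contributes A^e * Σ count * d^(L-1):
Powers of d = -A^2 - A^-2: d^2 = A^4 + 2 + A^-4; d^3 = -A^6 - 3*A^2 - 3*A^-2 - A^-6; d^4 = A^8 + 4*A^4 + 6 + 4*A^-4 + A^-8; d^5 = -A^10 - 5*A^6 - 10*A^2 - 10*A^-2 - 5*A^-6 - A^-10; d^6 = A^12 + 6*A^8 + 15*A^4 + 20 + 15*A^-4 + 6*A^-8 + A^-12; d^7 = -A^14 - 7*A^10 - 21*A^6 - 35*A^2 - 35*A^-2 - 21*A^-6 - 7*A^-10 - A^-14.
  A^10 * (d^2) = A^14 + 2*A^10 + A^6
  A^8 * (10*d) = -10*A^10 - 10*A^6
  A^6 * (21 + 24*d^2) = 24*A^10 + 69*A^6 + 24*A^2
  A^4 * (84*d + 36*d^3) = -36*A^10 - 192*A^6 - 192*A^2 - 36*A^-2
  A^2 * (24 + 151*d^2 + 35*d^4) = 35*A^10 + 291*A^6 + 536*A^2 + 291*A^-2 + 35*A^-6
  A^0 * (72*d + 159*d^3 + 21*d^5) = -21*A^10 - 264*A^6 - 759*A^2 - 759*A^-2 - 264*A^-6 - 21*A^-10
  A^-2 * (98*d^2 + 105*d^4 + 7*d^6) = 7*A^10 + 147*A^6 + 623*A^2 + 966*A^-2 + 623*A^-6 + 147*A^-10 + 7*A^-14
  A^-4 * (76*d^3 + 43*d^5 + d^7) = -A^10 - 50*A^6 - 312*A^2 - 693*A^-2 - 693*A^-6 - 312*A^-10 - 50*A^-14 - A^-18
  A^-6 * (35*d^4 + 10*d^6) = 10*A^6 + 95*A^2 + 290*A^-2 + 410*A^-6 + 290*A^-10 + 95*A^-14 + 10*A^-18
  A^-8 * (9*d^5 + d^7) = -A^6 - 16*A^2 - 66*A^-2 - 125*A^-6 - 125*A^-10 - 66*A^-14 - 16*A^-18 - A^-22
  A^-10 * (d^6) = A^2 + 6*A^-2 + 15*A^-6 + 20*A^-10 + 15*A^-14 + 6*A^-18 + A^-22
Summing the groups: <K> = A^14 + A^6 - A^-2 + A^-6 - A^-10 + A^-14 - A^-18
Normalise by the writhe: (-A^3)^(-w) = (-A^3)^(-10) = A^-30, so f(A) = A^-30 * <K> = A^-16 + A^-24 - A^-32 + A^-36 - A^-40 + A^-44 - A^-48.
Substitute A = t^(-1/4), i.e. A^e → t^(-e/4): V(t) = -t^12 + t^11 - t^10 + t^9 - t^8 + t^6 + t^4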